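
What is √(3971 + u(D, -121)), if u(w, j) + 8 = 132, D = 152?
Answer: 3*√455 ≈ 63.992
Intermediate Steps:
u(w, j) = 124 (u(w, j) = -8 + 132 = 124)
√(3971 + u(D, -121)) = √(3971 + 124) = √4095 = 3*√455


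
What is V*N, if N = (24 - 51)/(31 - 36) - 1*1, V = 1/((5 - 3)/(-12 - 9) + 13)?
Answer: 462/1355 ≈ 0.34096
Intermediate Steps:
V = 21/271 (V = 1/(2/(-21) + 13) = 1/(2*(-1/21) + 13) = 1/(-2/21 + 13) = 1/(271/21) = 21/271 ≈ 0.077491)
N = 22/5 (N = -27/(-5) - 1 = -27*(-⅕) - 1 = 27/5 - 1 = 22/5 ≈ 4.4000)
V*N = (21/271)*(22/5) = 462/1355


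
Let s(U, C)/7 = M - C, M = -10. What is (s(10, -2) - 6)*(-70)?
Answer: 4340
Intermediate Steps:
s(U, C) = -70 - 7*C (s(U, C) = 7*(-10 - C) = -70 - 7*C)
(s(10, -2) - 6)*(-70) = ((-70 - 7*(-2)) - 6)*(-70) = ((-70 + 14) - 6)*(-70) = (-56 - 6)*(-70) = -62*(-70) = 4340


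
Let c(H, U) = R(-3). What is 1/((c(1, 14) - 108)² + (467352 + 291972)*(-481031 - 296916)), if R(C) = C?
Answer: -1/590713815507 ≈ -1.6929e-12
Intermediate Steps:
c(H, U) = -3
1/((c(1, 14) - 108)² + (467352 + 291972)*(-481031 - 296916)) = 1/((-3 - 108)² + (467352 + 291972)*(-481031 - 296916)) = 1/((-111)² + 759324*(-777947)) = 1/(12321 - 590713827828) = 1/(-590713815507) = -1/590713815507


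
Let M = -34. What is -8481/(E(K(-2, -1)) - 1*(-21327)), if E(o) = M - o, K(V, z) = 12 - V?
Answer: -2827/7093 ≈ -0.39856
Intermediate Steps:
E(o) = -34 - o
-8481/(E(K(-2, -1)) - 1*(-21327)) = -8481/((-34 - (12 - 1*(-2))) - 1*(-21327)) = -8481/((-34 - (12 + 2)) + 21327) = -8481/((-34 - 1*14) + 21327) = -8481/((-34 - 14) + 21327) = -8481/(-48 + 21327) = -8481/21279 = -8481*1/21279 = -2827/7093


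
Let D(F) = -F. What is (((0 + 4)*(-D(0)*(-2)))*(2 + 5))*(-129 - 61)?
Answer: 0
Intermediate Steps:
(((0 + 4)*(-D(0)*(-2)))*(2 + 5))*(-129 - 61) = (((0 + 4)*(-(-1)*0*(-2)))*(2 + 5))*(-129 - 61) = ((4*(-1*0*(-2)))*7)*(-190) = ((4*(0*(-2)))*7)*(-190) = ((4*0)*7)*(-190) = (0*7)*(-190) = 0*(-190) = 0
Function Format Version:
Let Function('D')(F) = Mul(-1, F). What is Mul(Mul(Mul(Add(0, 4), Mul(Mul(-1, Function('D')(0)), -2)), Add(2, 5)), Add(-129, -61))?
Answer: 0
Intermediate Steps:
Mul(Mul(Mul(Add(0, 4), Mul(Mul(-1, Function('D')(0)), -2)), Add(2, 5)), Add(-129, -61)) = Mul(Mul(Mul(Add(0, 4), Mul(Mul(-1, Mul(-1, 0)), -2)), Add(2, 5)), Add(-129, -61)) = Mul(Mul(Mul(4, Mul(Mul(-1, 0), -2)), 7), -190) = Mul(Mul(Mul(4, Mul(0, -2)), 7), -190) = Mul(Mul(Mul(4, 0), 7), -190) = Mul(Mul(0, 7), -190) = Mul(0, -190) = 0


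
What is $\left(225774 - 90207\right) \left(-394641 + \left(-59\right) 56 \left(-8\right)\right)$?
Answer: $-49916989503$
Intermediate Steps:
$\left(225774 - 90207\right) \left(-394641 + \left(-59\right) 56 \left(-8\right)\right) = 135567 \left(-394641 - -26432\right) = 135567 \left(-394641 + 26432\right) = 135567 \left(-368209\right) = -49916989503$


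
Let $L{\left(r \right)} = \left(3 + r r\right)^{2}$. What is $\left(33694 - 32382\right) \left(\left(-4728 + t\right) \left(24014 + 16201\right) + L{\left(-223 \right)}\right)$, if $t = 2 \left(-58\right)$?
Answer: $2989353117568$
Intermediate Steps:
$L{\left(r \right)} = \left(3 + r^{2}\right)^{2}$
$t = -116$
$\left(33694 - 32382\right) \left(\left(-4728 + t\right) \left(24014 + 16201\right) + L{\left(-223 \right)}\right) = \left(33694 - 32382\right) \left(\left(-4728 - 116\right) \left(24014 + 16201\right) + \left(3 + \left(-223\right)^{2}\right)^{2}\right) = 1312 \left(\left(-4844\right) 40215 + \left(3 + 49729\right)^{2}\right) = 1312 \left(-194801460 + 49732^{2}\right) = 1312 \left(-194801460 + 2473271824\right) = 1312 \cdot 2278470364 = 2989353117568$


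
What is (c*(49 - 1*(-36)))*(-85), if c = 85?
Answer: -614125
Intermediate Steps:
(c*(49 - 1*(-36)))*(-85) = (85*(49 - 1*(-36)))*(-85) = (85*(49 + 36))*(-85) = (85*85)*(-85) = 7225*(-85) = -614125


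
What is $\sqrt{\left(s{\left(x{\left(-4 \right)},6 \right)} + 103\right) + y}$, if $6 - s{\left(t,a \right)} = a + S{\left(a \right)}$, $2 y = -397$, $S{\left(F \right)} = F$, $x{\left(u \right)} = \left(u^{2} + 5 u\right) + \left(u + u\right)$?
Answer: $\frac{i \sqrt{406}}{2} \approx 10.075 i$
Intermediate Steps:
$x{\left(u \right)} = u^{2} + 7 u$ ($x{\left(u \right)} = \left(u^{2} + 5 u\right) + 2 u = u^{2} + 7 u$)
$y = - \frac{397}{2}$ ($y = \frac{1}{2} \left(-397\right) = - \frac{397}{2} \approx -198.5$)
$s{\left(t,a \right)} = 6 - 2 a$ ($s{\left(t,a \right)} = 6 - \left(a + a\right) = 6 - 2 a$)
$\sqrt{\left(s{\left(x{\left(-4 \right)},6 \right)} + 103\right) + y} = \sqrt{\left(\left(6 - 12\right) + 103\right) - \frac{397}{2}} = \sqrt{\left(-6 + 103\right) - \frac{397}{2}} = \sqrt{97 - \frac{397}{2}} = \sqrt{- \frac{203}{2}} = \frac{i \sqrt{406}}{2}$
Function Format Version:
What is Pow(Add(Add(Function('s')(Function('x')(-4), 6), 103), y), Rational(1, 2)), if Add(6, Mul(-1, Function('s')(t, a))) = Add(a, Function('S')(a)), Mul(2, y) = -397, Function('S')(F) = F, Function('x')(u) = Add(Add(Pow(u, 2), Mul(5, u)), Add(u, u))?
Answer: Mul(Rational(1, 2), I, Pow(406, Rational(1, 2))) ≈ Mul(10.075, I)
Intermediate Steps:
Function('x')(u) = Add(Pow(u, 2), Mul(7, u)) (Function('x')(u) = Add(Add(Pow(u, 2), Mul(5, u)), Mul(2, u)) = Add(Pow(u, 2), Mul(7, u)))
y = Rational(-397, 2) (y = Mul(Rational(1, 2), -397) = Rational(-397, 2) ≈ -198.50)
Function('s')(t, a) = Add(6, Mul(-2, a)) (Function('s')(t, a) = Add(6, Mul(-1, Add(a, a))) = Add(6, Mul(-1, Mul(2, a))) = Add(6, Mul(-2, a)))
Pow(Add(Add(Function('s')(Function('x')(-4), 6), 103), y), Rational(1, 2)) = Pow(Add(Add(Add(6, Mul(-2, 6)), 103), Rational(-397, 2)), Rational(1, 2)) = Pow(Add(Add(Add(6, -12), 103), Rational(-397, 2)), Rational(1, 2)) = Pow(Add(Add(-6, 103), Rational(-397, 2)), Rational(1, 2)) = Pow(Add(97, Rational(-397, 2)), Rational(1, 2)) = Pow(Rational(-203, 2), Rational(1, 2)) = Mul(Rational(1, 2), I, Pow(406, Rational(1, 2)))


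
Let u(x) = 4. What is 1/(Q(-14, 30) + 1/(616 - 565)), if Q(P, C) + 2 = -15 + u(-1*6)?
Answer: -51/662 ≈ -0.077039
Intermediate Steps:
Q(P, C) = -13 (Q(P, C) = -2 + (-15 + 4) = -2 - 11 = -13)
1/(Q(-14, 30) + 1/(616 - 565)) = 1/(-13 + 1/(616 - 565)) = 1/(-13 + 1/51) = 1/(-662/51) = -51/662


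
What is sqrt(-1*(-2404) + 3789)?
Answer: sqrt(6193) ≈ 78.696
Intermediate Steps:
sqrt(-1*(-2404) + 3789) = sqrt(2404 + 3789) = sqrt(6193)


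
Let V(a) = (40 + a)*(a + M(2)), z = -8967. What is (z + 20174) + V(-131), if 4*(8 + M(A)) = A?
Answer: 47621/2 ≈ 23811.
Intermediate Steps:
M(A) = -8 + A/4
V(a) = (40 + a)*(-15/2 + a) (V(a) = (40 + a)*(a + (-8 + (¼)*2)) = (40 + a)*(a + (-8 + ½)) = (40 + a)*(a - 15/2) = (40 + a)*(-15/2 + a))
(z + 20174) + V(-131) = (-8967 + 20174) + (-300 + (-131)² + (65/2)*(-131)) = 11207 + (-300 + 17161 - 8515/2) = 11207 + 25207/2 = 47621/2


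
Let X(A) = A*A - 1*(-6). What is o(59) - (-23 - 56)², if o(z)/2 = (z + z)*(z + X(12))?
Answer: 43083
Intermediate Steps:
X(A) = 6 + A² (X(A) = A² + 6 = 6 + A²)
o(z) = 4*z*(150 + z) (o(z) = 2*((z + z)*(z + (6 + 12²))) = 2*((2*z)*(z + (6 + 144))) = 2*((2*z)*(z + 150)) = 2*((2*z)*(150 + z)) = 2*(2*z*(150 + z)) = 4*z*(150 + z))
o(59) - (-23 - 56)² = 4*59*(150 + 59) - (-23 - 56)² = 4*59*209 - 1*(-79)² = 49324 - 1*6241 = 49324 - 6241 = 43083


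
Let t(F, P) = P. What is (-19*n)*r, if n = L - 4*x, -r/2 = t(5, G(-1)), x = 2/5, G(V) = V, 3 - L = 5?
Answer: 684/5 ≈ 136.80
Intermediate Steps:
L = -2 (L = 3 - 1*5 = 3 - 5 = -2)
x = ⅖ (x = 2*(⅕) = ⅖ ≈ 0.40000)
r = 2 (r = -2*(-1) = 2)
n = -18/5 (n = -2 - 4*⅖ = -2 - 8/5 = -18/5 ≈ -3.6000)
(-19*n)*r = -19*(-18/5)*2 = (342/5)*2 = 684/5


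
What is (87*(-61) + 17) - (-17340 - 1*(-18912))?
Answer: -6862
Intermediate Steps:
(87*(-61) + 17) - (-17340 - 1*(-18912)) = (-5307 + 17) - (-17340 + 18912) = -5290 - 1*1572 = -5290 - 1572 = -6862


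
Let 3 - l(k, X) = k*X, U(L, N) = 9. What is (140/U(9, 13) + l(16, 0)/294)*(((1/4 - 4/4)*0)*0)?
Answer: 0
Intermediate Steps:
l(k, X) = 3 - X*k (l(k, X) = 3 - k*X = 3 - X*k)
(140/U(9, 13) + l(16, 0)/294)*(((1/4 - 4/4)*0)*0) = (140/9 + (3 - 1*0*16)/294)*(((1/4 - 4/4)*0)*0) = (140*(⅑) + (3 + 0)*(1/294))*(((1*(¼) - 4*¼)*0)*0) = (140/9 + 3*(1/294))*(((¼ - 1)*0)*0) = (140/9 + 1/98)*(-¾*0*0) = 13729*(0*0)/882 = (13729/882)*0 = 0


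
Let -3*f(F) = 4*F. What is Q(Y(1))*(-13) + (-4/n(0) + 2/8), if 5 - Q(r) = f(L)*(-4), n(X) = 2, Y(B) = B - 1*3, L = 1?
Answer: 31/12 ≈ 2.5833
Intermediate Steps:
Y(B) = -3 + B (Y(B) = B - 3 = -3 + B)
f(F) = -4*F/3
Q(r) = -⅓ (Q(r) = 5 - (-4/3*1)*(-4) = 5 - (-4)*(-4)/3 = 5 - 1*16/3 = 5 - 16/3 = -⅓)
Q(Y(1))*(-13) + (-4/n(0) + 2/8) = -⅓*(-13) + (-4/2 + 2/8) = 13/3 + (-4*½ + 2*(⅛)) = 13/3 + (-2 + ¼) = 13/3 - 7/4 = 31/12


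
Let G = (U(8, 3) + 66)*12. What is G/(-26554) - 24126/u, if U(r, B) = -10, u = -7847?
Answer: 317684310/104184619 ≈ 3.0492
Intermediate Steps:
G = 672 (G = (-10 + 66)*12 = 56*12 = 672)
G/(-26554) - 24126/u = 672/(-26554) - 24126/(-7847) = 672*(-1/26554) - 24126*(-1/7847) = -336/13277 + 24126/7847 = 317684310/104184619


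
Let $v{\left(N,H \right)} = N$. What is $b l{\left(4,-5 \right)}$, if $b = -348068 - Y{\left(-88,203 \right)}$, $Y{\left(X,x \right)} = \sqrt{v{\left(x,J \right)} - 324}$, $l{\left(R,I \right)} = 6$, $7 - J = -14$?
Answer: $-2088408 - 66 i \approx -2.0884 \cdot 10^{6} - 66.0 i$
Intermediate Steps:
$J = 21$ ($J = 7 - -14 = 7 + 14 = 21$)
$Y{\left(X,x \right)} = \sqrt{-324 + x}$ ($Y{\left(X,x \right)} = \sqrt{x - 324} = \sqrt{-324 + x}$)
$b = -348068 - 11 i$ ($b = -348068 - \sqrt{-324 + 203} = -348068 - \sqrt{-121} = -348068 - 11 i \approx -3.4807 \cdot 10^{5} - 11.0 i$)
$b l{\left(4,-5 \right)} = \left(-348068 - 11 i\right) 6 = -2088408 - 66 i$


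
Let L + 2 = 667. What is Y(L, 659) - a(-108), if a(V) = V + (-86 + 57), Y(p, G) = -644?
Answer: -507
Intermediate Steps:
L = 665 (L = -2 + 667 = 665)
a(V) = -29 + V (a(V) = V - 29 = -29 + V)
Y(L, 659) - a(-108) = -644 - (-29 - 108) = -644 - 1*(-137) = -644 + 137 = -507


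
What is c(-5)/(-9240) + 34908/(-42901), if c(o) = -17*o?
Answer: -65239301/79281048 ≈ -0.82289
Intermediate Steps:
c(-5)/(-9240) + 34908/(-42901) = -17*(-5)/(-9240) + 34908/(-42901) = 85*(-1/9240) + 34908*(-1/42901) = -17/1848 - 34908/42901 = -65239301/79281048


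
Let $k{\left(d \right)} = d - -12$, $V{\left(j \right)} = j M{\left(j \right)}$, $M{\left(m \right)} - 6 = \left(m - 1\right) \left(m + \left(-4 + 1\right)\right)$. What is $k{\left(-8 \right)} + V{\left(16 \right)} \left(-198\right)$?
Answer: $-636764$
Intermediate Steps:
$M{\left(m \right)} = 6 + \left(-1 + m\right) \left(-3 + m\right)$ ($M{\left(m \right)} = 6 + \left(m - 1\right) \left(m + \left(-4 + 1\right)\right) = 6 + \left(-1 + m\right) \left(m - 3\right) = 6 + \left(-1 + m\right) \left(-3 + m\right)$)
$V{\left(j \right)} = j \left(9 + j^{2} - 4 j\right)$
$k{\left(d \right)} = 12 + d$ ($k{\left(d \right)} = d + 12 = 12 + d$)
$k{\left(-8 \right)} + V{\left(16 \right)} \left(-198\right) = \left(12 - 8\right) + 16 \left(9 + 16^{2} - 64\right) \left(-198\right) = 4 + 16 \left(9 + 256 - 64\right) \left(-198\right) = 4 + 16 \cdot 201 \left(-198\right) = 4 + 3216 \left(-198\right) = 4 - 636768 = -636764$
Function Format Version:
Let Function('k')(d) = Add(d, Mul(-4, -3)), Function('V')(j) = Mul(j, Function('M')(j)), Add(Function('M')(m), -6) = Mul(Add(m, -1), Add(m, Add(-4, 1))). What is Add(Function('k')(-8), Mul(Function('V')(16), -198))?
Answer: -636764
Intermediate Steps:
Function('M')(m) = Add(6, Mul(Add(-1, m), Add(-3, m))) (Function('M')(m) = Add(6, Mul(Add(m, -1), Add(m, Add(-4, 1)))) = Add(6, Mul(Add(-1, m), Add(m, -3))) = Add(6, Mul(Add(-1, m), Add(-3, m))))
Function('V')(j) = Mul(j, Add(9, Pow(j, 2), Mul(-4, j)))
Function('k')(d) = Add(12, d) (Function('k')(d) = Add(d, 12) = Add(12, d))
Add(Function('k')(-8), Mul(Function('V')(16), -198)) = Add(Add(12, -8), Mul(Mul(16, Add(9, Pow(16, 2), Mul(-4, 16))), -198)) = Add(4, Mul(Mul(16, Add(9, 256, -64)), -198)) = Add(4, Mul(Mul(16, 201), -198)) = Add(4, Mul(3216, -198)) = Add(4, -636768) = -636764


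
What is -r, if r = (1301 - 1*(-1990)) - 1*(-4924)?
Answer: -8215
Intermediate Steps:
r = 8215 (r = (1301 + 1990) + 4924 = 3291 + 4924 = 8215)
-r = -1*8215 = -8215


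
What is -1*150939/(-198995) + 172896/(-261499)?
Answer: 5064958041/52036993505 ≈ 0.097334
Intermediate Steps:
-1*150939/(-198995) + 172896/(-261499) = -150939*(-1/198995) + 172896*(-1/261499) = 150939/198995 - 172896/261499 = 5064958041/52036993505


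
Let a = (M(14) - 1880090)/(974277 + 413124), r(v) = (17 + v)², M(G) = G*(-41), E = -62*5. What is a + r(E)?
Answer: 39701702595/462467 ≈ 85848.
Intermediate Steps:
E = -310
M(G) = -41*G
a = -626888/462467 (a = (-41*14 - 1880090)/(974277 + 413124) = (-574 - 1880090)/1387401 = -1880664*1/1387401 = -626888/462467 ≈ -1.3555)
a + r(E) = -626888/462467 + (17 - 310)² = -626888/462467 + (-293)² = -626888/462467 + 85849 = 39701702595/462467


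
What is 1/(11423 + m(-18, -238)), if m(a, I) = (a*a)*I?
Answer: -1/65689 ≈ -1.5223e-5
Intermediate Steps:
m(a, I) = I*a**2 (m(a, I) = a**2*I = I*a**2)
1/(11423 + m(-18, -238)) = 1/(11423 - 238*(-18)**2) = 1/(11423 - 238*324) = 1/(11423 - 77112) = 1/(-65689) = -1/65689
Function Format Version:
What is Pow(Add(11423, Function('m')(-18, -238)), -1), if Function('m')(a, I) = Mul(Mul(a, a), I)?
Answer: Rational(-1, 65689) ≈ -1.5223e-5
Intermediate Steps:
Function('m')(a, I) = Mul(I, Pow(a, 2)) (Function('m')(a, I) = Mul(Pow(a, 2), I) = Mul(I, Pow(a, 2)))
Pow(Add(11423, Function('m')(-18, -238)), -1) = Pow(Add(11423, Mul(-238, Pow(-18, 2))), -1) = Pow(Add(11423, Mul(-238, 324)), -1) = Pow(Add(11423, -77112), -1) = Pow(-65689, -1) = Rational(-1, 65689)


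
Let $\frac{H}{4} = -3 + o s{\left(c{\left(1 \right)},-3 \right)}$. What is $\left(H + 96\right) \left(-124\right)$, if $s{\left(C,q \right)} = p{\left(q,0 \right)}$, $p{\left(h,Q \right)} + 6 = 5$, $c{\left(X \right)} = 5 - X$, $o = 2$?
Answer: $-9424$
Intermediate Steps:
$p{\left(h,Q \right)} = -1$ ($p{\left(h,Q \right)} = -6 + 5 = -1$)
$s{\left(C,q \right)} = -1$
$H = -20$ ($H = 4 \left(-3 + 2 \left(-1\right)\right) = 4 \left(-3 - 2\right) = 4 \left(-5\right) = -20$)
$\left(H + 96\right) \left(-124\right) = \left(-20 + 96\right) \left(-124\right) = 76 \left(-124\right) = -9424$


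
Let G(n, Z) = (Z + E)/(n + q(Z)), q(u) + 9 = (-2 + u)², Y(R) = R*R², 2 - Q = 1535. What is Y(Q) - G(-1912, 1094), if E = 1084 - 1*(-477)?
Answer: -4289153118767946/1190543 ≈ -3.6027e+9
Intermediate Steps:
Q = -1533 (Q = 2 - 1*1535 = 2 - 1535 = -1533)
Y(R) = R³
E = 1561 (E = 1084 + 477 = 1561)
q(u) = -9 + (-2 + u)²
G(n, Z) = (1561 + Z)/(-9 + n + (-2 + Z)²) (G(n, Z) = (Z + 1561)/(n + (-9 + (-2 + Z)²)) = (1561 + Z)/(-9 + n + (-2 + Z)²))
Y(Q) - G(-1912, 1094) = (-1533)³ - (1561 + 1094)/(-9 - 1912 + (-2 + 1094)²) = -3602686437 - 2655/(-9 - 1912 + 1092²) = -3602686437 - 2655/(-9 - 1912 + 1192464) = -3602686437 - 2655/1190543 = -4289153118767946/1190543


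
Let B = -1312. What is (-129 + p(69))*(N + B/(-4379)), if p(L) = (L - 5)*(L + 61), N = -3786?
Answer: -135786974162/4379 ≈ -3.1009e+7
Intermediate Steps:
p(L) = (-5 + L)*(61 + L)
(-129 + p(69))*(N + B/(-4379)) = (-129 + (-305 + 69**2 + 56*69))*(-3786 - 1312/(-4379)) = (-129 + (-305 + 4761 + 3864))*(-3786 - 1312*(-1/4379)) = (-129 + 8320)*(-3786 + 1312/4379) = 8191*(-16577582/4379) = -135786974162/4379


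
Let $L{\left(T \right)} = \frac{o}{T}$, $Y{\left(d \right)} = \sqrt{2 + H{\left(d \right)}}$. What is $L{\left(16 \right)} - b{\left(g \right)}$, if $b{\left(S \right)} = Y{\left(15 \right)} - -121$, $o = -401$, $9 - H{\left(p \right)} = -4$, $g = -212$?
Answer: $- \frac{2337}{16} - \sqrt{15} \approx -149.94$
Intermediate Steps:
$H{\left(p \right)} = 13$ ($H{\left(p \right)} = 9 - -4 = 9 + 4 = 13$)
$Y{\left(d \right)} = \sqrt{15}$ ($Y{\left(d \right)} = \sqrt{2 + 13} = \sqrt{15}$)
$L{\left(T \right)} = - \frac{401}{T}$
$b{\left(S \right)} = 121 + \sqrt{15}$ ($b{\left(S \right)} = \sqrt{15} - -121 = \sqrt{15} + 121 = 121 + \sqrt{15}$)
$L{\left(16 \right)} - b{\left(g \right)} = - \frac{401}{16} - \left(121 + \sqrt{15}\right) = - \frac{2337}{16} - \sqrt{15}$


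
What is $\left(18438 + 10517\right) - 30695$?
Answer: $-1740$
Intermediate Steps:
$\left(18438 + 10517\right) - 30695 = 28955 - 30695 = -1740$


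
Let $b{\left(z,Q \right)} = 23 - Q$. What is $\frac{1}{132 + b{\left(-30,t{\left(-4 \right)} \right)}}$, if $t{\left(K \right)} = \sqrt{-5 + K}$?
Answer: $\frac{155}{24034} + \frac{3 i}{24034} \approx 0.0064492 + 0.00012482 i$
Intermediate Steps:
$\frac{1}{132 + b{\left(-30,t{\left(-4 \right)} \right)}} = \frac{1}{132 + \left(23 - \sqrt{-5 - 4}\right)} = \frac{1}{132 + \left(23 - \sqrt{-9}\right)} = \frac{1}{132 + \left(23 - 3 i\right)} = \frac{1}{155 - 3 i} = \frac{155 + 3 i}{24034}$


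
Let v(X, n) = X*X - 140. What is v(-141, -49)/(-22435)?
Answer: -19741/22435 ≈ -0.87992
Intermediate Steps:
v(X, n) = -140 + X² (v(X, n) = X² - 140 = -140 + X²)
v(-141, -49)/(-22435) = (-140 + (-141)²)/(-22435) = (-140 + 19881)*(-1/22435) = 19741*(-1/22435) = -19741/22435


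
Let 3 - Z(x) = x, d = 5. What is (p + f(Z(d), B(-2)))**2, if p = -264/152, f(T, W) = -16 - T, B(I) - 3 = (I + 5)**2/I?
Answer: 89401/361 ≈ 247.65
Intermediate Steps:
Z(x) = 3 - x
B(I) = 3 + (5 + I)**2/I (B(I) = 3 + (I + 5)**2/I = 3 + (5 + I)**2/I)
p = -33/19 (p = -264*1/152 = -33/19 ≈ -1.7368)
(p + f(Z(d), B(-2)))**2 = (-33/19 + (-16 - (3 - 1*5)))**2 = (-33/19 + (-16 - (3 - 5)))**2 = (-33/19 + (-16 - 1*(-2)))**2 = (-33/19 + (-16 + 2))**2 = (-33/19 - 14)**2 = (-299/19)**2 = 89401/361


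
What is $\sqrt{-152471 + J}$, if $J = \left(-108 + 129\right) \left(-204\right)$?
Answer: $i \sqrt{156755} \approx 395.92 i$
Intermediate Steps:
$J = -4284$ ($J = 21 \left(-204\right) = -4284$)
$\sqrt{-152471 + J} = \sqrt{-152471 - 4284} = \sqrt{-156755} = i \sqrt{156755}$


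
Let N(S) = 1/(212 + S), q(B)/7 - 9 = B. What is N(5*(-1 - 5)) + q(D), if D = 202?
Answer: 268815/182 ≈ 1477.0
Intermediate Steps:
q(B) = 63 + 7*B
N(5*(-1 - 5)) + q(D) = 1/(212 + 5*(-1 - 5)) + (63 + 7*202) = 1/(212 + 5*(-6)) + (63 + 1414) = 1/(212 - 30) + 1477 = 1/182 + 1477 = 268815/182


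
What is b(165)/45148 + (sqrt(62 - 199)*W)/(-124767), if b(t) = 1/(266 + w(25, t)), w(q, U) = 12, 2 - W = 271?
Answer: 1/12551144 + 269*I*sqrt(137)/124767 ≈ 7.9674e-8 + 0.025236*I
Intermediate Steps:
W = -269 (W = 2 - 1*271 = 2 - 271 = -269)
b(t) = 1/278 (b(t) = 1/(266 + 12) = 1/278)
b(165)/45148 + (sqrt(62 - 199)*W)/(-124767) = (1/278)/45148 + (sqrt(62 - 199)*(-269))/(-124767) = (1/278)*(1/45148) + (sqrt(-137)*(-269))*(-1/124767) = 1/12551144 + ((I*sqrt(137))*(-269))*(-1/124767) = 1/12551144 - 269*I*sqrt(137)*(-1/124767) = 1/12551144 + 269*I*sqrt(137)/124767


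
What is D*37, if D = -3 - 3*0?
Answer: -111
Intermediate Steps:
D = -3 (D = -3 + 0 = -3)
D*37 = -3*37 = -111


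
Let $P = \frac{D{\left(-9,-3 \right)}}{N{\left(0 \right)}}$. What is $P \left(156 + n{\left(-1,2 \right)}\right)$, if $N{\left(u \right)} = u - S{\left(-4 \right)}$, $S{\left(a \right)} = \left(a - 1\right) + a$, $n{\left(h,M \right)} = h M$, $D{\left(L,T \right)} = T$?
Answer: $- \frac{154}{3} \approx -51.333$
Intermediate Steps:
$n{\left(h,M \right)} = M h$
$S{\left(a \right)} = -1 + 2 a$ ($S{\left(a \right)} = \left(-1 + a\right) + a = -1 + 2 a$)
$N{\left(u \right)} = 9 + u$ ($N{\left(u \right)} = u - \left(-1 + 2 \left(-4\right)\right) = u - \left(-1 - 8\right) = u - -9 = u + 9 = 9 + u$)
$P = - \frac{1}{3}$ ($P = - \frac{3}{9 + 0} = - \frac{3}{9} = \left(-3\right) \frac{1}{9} = - \frac{1}{3} \approx -0.33333$)
$P \left(156 + n{\left(-1,2 \right)}\right) = - \frac{156 + 2 \left(-1\right)}{3} = - \frac{156 - 2}{3} = \left(- \frac{1}{3}\right) 154 = - \frac{154}{3}$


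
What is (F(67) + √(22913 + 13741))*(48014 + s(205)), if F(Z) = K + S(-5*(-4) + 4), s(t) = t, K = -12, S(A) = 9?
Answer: -144657 + 48219*√36654 ≈ 9.0870e+6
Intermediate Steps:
F(Z) = -3 (F(Z) = -12 + 9 = -3)
(F(67) + √(22913 + 13741))*(48014 + s(205)) = (-3 + √(22913 + 13741))*(48014 + 205) = (-3 + √36654)*48219 = -144657 + 48219*√36654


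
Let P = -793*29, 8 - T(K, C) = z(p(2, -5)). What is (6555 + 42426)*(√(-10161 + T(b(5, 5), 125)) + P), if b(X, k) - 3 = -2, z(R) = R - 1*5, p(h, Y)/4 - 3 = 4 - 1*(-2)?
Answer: -1126416057 + 97962*I*√2546 ≈ -1.1264e+9 + 4.943e+6*I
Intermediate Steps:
p(h, Y) = 36 (p(h, Y) = 12 + 4*(4 - 1*(-2)) = 12 + 4*(4 + 2) = 12 + 4*6 = 12 + 24 = 36)
z(R) = -5 + R (z(R) = R - 5 = -5 + R)
b(X, k) = 1 (b(X, k) = 3 - 2 = 1)
T(K, C) = -23 (T(K, C) = 8 - (-5 + 36) = 8 - 1*31 = 8 - 31 = -23)
P = -22997
(6555 + 42426)*(√(-10161 + T(b(5, 5), 125)) + P) = (6555 + 42426)*(√(-10161 - 23) - 22997) = 48981*(√(-10184) - 22997) = 48981*(2*I*√2546 - 22997) = 48981*(-22997 + 2*I*√2546) = -1126416057 + 97962*I*√2546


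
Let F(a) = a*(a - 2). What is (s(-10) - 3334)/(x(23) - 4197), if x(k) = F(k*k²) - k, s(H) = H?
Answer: -3344/148007335 ≈ -2.2593e-5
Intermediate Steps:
F(a) = a*(-2 + a)
x(k) = -k + k³*(-2 + k³) (x(k) = (k*k²)*(-2 + k*k²) - k = k³*(-2 + k³) - k = -k + k³*(-2 + k³))
(s(-10) - 3334)/(x(23) - 4197) = (-10 - 3334)/((23⁶ - 1*23 - 2*23³) - 4197) = -3344/((148035889 - 23 - 2*12167) - 4197) = -3344/((148035889 - 23 - 24334) - 4197) = -3344/(148011532 - 4197) = -3344/148007335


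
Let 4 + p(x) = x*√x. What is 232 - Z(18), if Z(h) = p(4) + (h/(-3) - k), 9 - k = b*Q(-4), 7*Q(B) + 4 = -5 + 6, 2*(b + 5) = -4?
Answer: 240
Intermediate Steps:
b = -7 (b = -5 + (½)*(-4) = -5 - 2 = -7)
Q(B) = -3/7 (Q(B) = -4/7 + (-5 + 6)/7 = -4/7 + (⅐)*1 = -4/7 + ⅐ = -3/7)
k = 6 (k = 9 - (-7)*(-3)/7 = 9 - 1*3 = 9 - 3 = 6)
p(x) = -4 + x^(3/2) (p(x) = -4 + x*√x = -4 + x^(3/2))
Z(h) = -2 - h/3 (Z(h) = (-4 + 4^(3/2)) + (h/(-3) - 1*6) = (-4 + 8) + (h*(-⅓) - 6) = 4 + (-h/3 - 6) = 4 + (-6 - h/3) = -2 - h/3)
232 - Z(18) = 232 - (-2 - ⅓*18) = 232 - (-2 - 6) = 232 - 1*(-8) = 232 + 8 = 240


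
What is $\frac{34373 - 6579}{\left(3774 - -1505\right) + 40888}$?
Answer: $\frac{27794}{46167} \approx 0.60203$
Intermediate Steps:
$\frac{34373 - 6579}{\left(3774 - -1505\right) + 40888} = \frac{27794}{\left(3774 + 1505\right) + 40888} = \frac{27794}{5279 + 40888} = \frac{27794}{46167}$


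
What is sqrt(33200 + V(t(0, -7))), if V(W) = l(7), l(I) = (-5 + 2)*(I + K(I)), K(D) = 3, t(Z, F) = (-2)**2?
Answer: sqrt(33170) ≈ 182.13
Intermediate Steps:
t(Z, F) = 4
l(I) = -9 - 3*I (l(I) = (-5 + 2)*(I + 3) = -3*(3 + I) = -9 - 3*I)
V(W) = -30 (V(W) = -9 - 3*7 = -9 - 21 = -30)
sqrt(33200 + V(t(0, -7))) = sqrt(33200 - 30) = sqrt(33170)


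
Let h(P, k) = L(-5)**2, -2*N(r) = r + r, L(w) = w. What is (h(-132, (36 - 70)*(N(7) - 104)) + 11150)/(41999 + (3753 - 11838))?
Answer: 11175/33914 ≈ 0.32951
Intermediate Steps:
N(r) = -r (N(r) = -(r + r)/2 = -r)
h(P, k) = 25 (h(P, k) = (-5)**2 = 25)
(h(-132, (36 - 70)*(N(7) - 104)) + 11150)/(41999 + (3753 - 11838)) = (25 + 11150)/(41999 + (3753 - 11838)) = 11175/(41999 - 8085) = 11175/33914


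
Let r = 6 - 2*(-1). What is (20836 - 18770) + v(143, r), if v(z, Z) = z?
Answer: 2209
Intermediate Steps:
r = 8 (r = 6 + 2 = 8)
(20836 - 18770) + v(143, r) = (20836 - 18770) + 143 = 2066 + 143 = 2209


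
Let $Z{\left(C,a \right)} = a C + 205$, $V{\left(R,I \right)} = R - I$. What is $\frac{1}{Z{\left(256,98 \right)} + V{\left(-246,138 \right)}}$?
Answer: $\frac{1}{24909} \approx 4.0146 \cdot 10^{-5}$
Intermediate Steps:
$Z{\left(C,a \right)} = 205 + C a$ ($Z{\left(C,a \right)} = C a + 205 = 205 + C a$)
$\frac{1}{Z{\left(256,98 \right)} + V{\left(-246,138 \right)}} = \frac{1}{\left(205 + 256 \cdot 98\right) - 384} = \frac{1}{\left(205 + 25088\right) - 384} = \frac{1}{25293 - 384} = \frac{1}{24909}$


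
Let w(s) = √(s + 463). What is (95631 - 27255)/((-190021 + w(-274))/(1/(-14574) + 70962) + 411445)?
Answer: 30089978497619732068644884232/181061931503029849157288974957 - 3091778144185533264*√21/181061931503029849157288974957 ≈ 0.16619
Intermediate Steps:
w(s) = √(463 + s)
(95631 - 27255)/((-190021 + w(-274))/(1/(-14574) + 70962) + 411445) = (95631 - 27255)/((-190021 + √(463 - 274))/(1/(-14574) + 70962) + 411445) = 68376/((-190021 + √189)/(-1/14574 + 70962) + 411445) = 68376/((-190021 + 3*√21)/(1034200187/14574) + 411445) = 68376/((-190021 + 3*√21)*(14574/1034200187) + 411445) = 68376/((-2769366054/1034200187 + 43722*√21/1034200187) + 411445) = 68376/(425513726574161/1034200187 + 43722*√21/1034200187)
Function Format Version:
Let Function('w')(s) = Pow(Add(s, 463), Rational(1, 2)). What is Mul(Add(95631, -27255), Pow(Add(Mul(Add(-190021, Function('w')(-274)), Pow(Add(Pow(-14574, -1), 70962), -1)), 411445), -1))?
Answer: Add(Rational(30089978497619732068644884232, 181061931503029849157288974957), Mul(Rational(-3091778144185533264, 181061931503029849157288974957), Pow(21, Rational(1, 2)))) ≈ 0.16619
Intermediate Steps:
Function('w')(s) = Pow(Add(463, s), Rational(1, 2))
Mul(Add(95631, -27255), Pow(Add(Mul(Add(-190021, Function('w')(-274)), Pow(Add(Pow(-14574, -1), 70962), -1)), 411445), -1)) = Mul(Add(95631, -27255), Pow(Add(Mul(Add(-190021, Pow(Add(463, -274), Rational(1, 2))), Pow(Add(Pow(-14574, -1), 70962), -1)), 411445), -1)) = Mul(68376, Pow(Add(Mul(Add(-190021, Pow(189, Rational(1, 2))), Pow(Add(Rational(-1, 14574), 70962), -1)), 411445), -1)) = Mul(68376, Pow(Add(Mul(Add(-190021, Mul(3, Pow(21, Rational(1, 2)))), Pow(Rational(1034200187, 14574), -1)), 411445), -1)) = Mul(68376, Pow(Add(Mul(Add(-190021, Mul(3, Pow(21, Rational(1, 2)))), Rational(14574, 1034200187)), 411445), -1)) = Mul(68376, Pow(Add(Add(Rational(-2769366054, 1034200187), Mul(Rational(43722, 1034200187), Pow(21, Rational(1, 2)))), 411445), -1)) = Mul(68376, Pow(Add(Rational(425513726574161, 1034200187), Mul(Rational(43722, 1034200187), Pow(21, Rational(1, 2)))), -1))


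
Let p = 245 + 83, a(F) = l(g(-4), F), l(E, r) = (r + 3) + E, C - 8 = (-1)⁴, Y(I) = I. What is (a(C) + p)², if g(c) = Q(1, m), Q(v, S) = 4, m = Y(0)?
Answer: 118336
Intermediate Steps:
m = 0
C = 9 (C = 8 + (-1)⁴ = 8 + 1 = 9)
g(c) = 4
l(E, r) = 3 + E + r (l(E, r) = (3 + r) + E = 3 + E + r)
a(F) = 7 + F (a(F) = 3 + 4 + F = 7 + F)
p = 328
(a(C) + p)² = ((7 + 9) + 328)² = (16 + 328)² = 344² = 118336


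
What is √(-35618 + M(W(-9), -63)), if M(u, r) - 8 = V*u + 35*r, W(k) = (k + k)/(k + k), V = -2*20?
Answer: I*√37855 ≈ 194.56*I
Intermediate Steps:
V = -40
W(k) = 1 (W(k) = (2*k)/((2*k)) = (2*k)*(1/(2*k)) = 1)
M(u, r) = 8 - 40*u + 35*r (M(u, r) = 8 + (-40*u + 35*r) = 8 - 40*u + 35*r)
√(-35618 + M(W(-9), -63)) = √(-35618 + (8 - 40*1 + 35*(-63))) = √(-35618 + (8 - 40 - 2205)) = √(-35618 - 2237) = √(-37855) = I*√37855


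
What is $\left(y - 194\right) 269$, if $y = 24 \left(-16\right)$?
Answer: $-155482$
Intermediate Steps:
$y = -384$
$\left(y - 194\right) 269 = \left(-384 - 194\right) 269 = \left(-578\right) 269 = -155482$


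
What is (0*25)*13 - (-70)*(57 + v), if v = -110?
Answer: -3710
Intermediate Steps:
(0*25)*13 - (-70)*(57 + v) = (0*25)*13 - (-70)*(57 - 110) = 0*13 - (-70)*(-53) = 0 - 1*3710 = 0 - 3710 = -3710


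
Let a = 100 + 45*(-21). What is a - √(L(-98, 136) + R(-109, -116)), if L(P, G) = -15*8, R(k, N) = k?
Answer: -845 - I*√229 ≈ -845.0 - 15.133*I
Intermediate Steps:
L(P, G) = -120
a = -845 (a = 100 - 945 = -845)
a - √(L(-98, 136) + R(-109, -116)) = -845 - √(-120 - 109) = -845 - √(-229) = -845 - I*√229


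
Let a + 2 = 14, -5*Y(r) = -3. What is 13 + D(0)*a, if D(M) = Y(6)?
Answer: 101/5 ≈ 20.200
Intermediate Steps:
Y(r) = ⅗ (Y(r) = -⅕*(-3) = ⅗)
D(M) = ⅗
a = 12 (a = -2 + 14 = 12)
13 + D(0)*a = 13 + (⅗)*12 = 13 + 36/5 = 101/5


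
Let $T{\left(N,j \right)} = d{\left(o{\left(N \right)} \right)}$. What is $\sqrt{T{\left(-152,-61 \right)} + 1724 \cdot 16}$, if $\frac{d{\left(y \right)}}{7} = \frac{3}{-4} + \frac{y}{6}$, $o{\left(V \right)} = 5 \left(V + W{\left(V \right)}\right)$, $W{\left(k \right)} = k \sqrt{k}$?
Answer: $\frac{\sqrt{960915 - 63840 i \sqrt{38}}}{6} \approx 166.64 - 32.8 i$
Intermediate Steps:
$W{\left(k \right)} = k^{\frac{3}{2}}$
$o{\left(V \right)} = 5 V + 5 V^{\frac{3}{2}}$ ($o{\left(V \right)} = 5 \left(V + V^{\frac{3}{2}}\right) = 5 V + 5 V^{\frac{3}{2}}$)
$d{\left(y \right)} = - \frac{21}{4} + \frac{7 y}{6}$ ($d{\left(y \right)} = 7 \left(\frac{3}{-4} + \frac{y}{6}\right) = 7 \left(3 \left(- \frac{1}{4}\right) + y \frac{1}{6}\right) = 7 \left(- \frac{3}{4} + \frac{y}{6}\right) = - \frac{21}{4} + \frac{7 y}{6}$)
$T{\left(N,j \right)} = - \frac{21}{4} + \frac{35 N}{6} + \frac{35 N^{\frac{3}{2}}}{6}$ ($T{\left(N,j \right)} = - \frac{21}{4} + \frac{7 \left(5 N + 5 N^{\frac{3}{2}}\right)}{6} = - \frac{21}{4} + \left(\frac{35 N}{6} + \frac{35 N^{\frac{3}{2}}}{6}\right) = - \frac{21}{4} + \frac{35 N}{6} + \frac{35 N^{\frac{3}{2}}}{6}$)
$\sqrt{T{\left(-152,-61 \right)} + 1724 \cdot 16} = \sqrt{\left(- \frac{21}{4} + \frac{35}{6} \left(-152\right) + \frac{35 \left(-152\right)^{\frac{3}{2}}}{6}\right) + 1724 \cdot 16} = \sqrt{\left(- \frac{21}{4} - \frac{2660}{3} + \frac{35 \left(- 304 i \sqrt{38}\right)}{6}\right) + 27584} = \sqrt{\left(- \frac{21}{4} - \frac{2660}{3} - \frac{5320 i \sqrt{38}}{3}\right) + 27584} = \sqrt{\left(- \frac{10703}{12} - \frac{5320 i \sqrt{38}}{3}\right) + 27584} = \sqrt{\frac{320305}{12} - \frac{5320 i \sqrt{38}}{3}}$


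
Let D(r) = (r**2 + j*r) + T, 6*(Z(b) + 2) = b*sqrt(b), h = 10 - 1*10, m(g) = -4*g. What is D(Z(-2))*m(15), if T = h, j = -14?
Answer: -5720/3 - 360*I*sqrt(2) ≈ -1906.7 - 509.12*I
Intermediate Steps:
h = 0 (h = 10 - 10 = 0)
Z(b) = -2 + b**(3/2)/6 (Z(b) = -2 + (b*sqrt(b))/6 = -2 + b**(3/2)/6)
T = 0
D(r) = r**2 - 14*r (D(r) = (r**2 - 14*r) + 0 = r**2 - 14*r)
D(Z(-2))*m(15) = ((-2 + (-2)**(3/2)/6)*(-14 + (-2 + (-2)**(3/2)/6)))*(-4*15) = ((-2 + (-2*I*sqrt(2))/6)*(-14 + (-2 + (-2*I*sqrt(2))/6)))*(-60) = ((-2 - I*sqrt(2)/3)*(-14 + (-2 - I*sqrt(2)/3)))*(-60) = ((-2 - I*sqrt(2)/3)*(-16 - I*sqrt(2)/3))*(-60) = ((-16 - I*sqrt(2)/3)*(-2 - I*sqrt(2)/3))*(-60) = -60*(-16 - I*sqrt(2)/3)*(-2 - I*sqrt(2)/3)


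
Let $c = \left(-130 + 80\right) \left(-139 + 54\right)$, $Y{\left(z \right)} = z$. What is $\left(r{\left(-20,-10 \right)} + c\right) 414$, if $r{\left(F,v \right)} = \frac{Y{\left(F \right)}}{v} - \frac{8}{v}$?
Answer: $\frac{8803296}{5} \approx 1.7607 \cdot 10^{6}$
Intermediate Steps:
$r{\left(F,v \right)} = - \frac{8}{v} + \frac{F}{v}$ ($r{\left(F,v \right)} = \frac{F}{v} - \frac{8}{v} = - \frac{8}{v} + \frac{F}{v}$)
$c = 4250$ ($c = \left(-50\right) \left(-85\right) = 4250$)
$\left(r{\left(-20,-10 \right)} + c\right) 414 = \left(\frac{-8 - 20}{-10} + 4250\right) 414 = \left(\left(- \frac{1}{10}\right) \left(-28\right) + 4250\right) 414 = \left(\frac{14}{5} + 4250\right) 414 = \frac{21264}{5} \cdot 414 = \frac{8803296}{5}$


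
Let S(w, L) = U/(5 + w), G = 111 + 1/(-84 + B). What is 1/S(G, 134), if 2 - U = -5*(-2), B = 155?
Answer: -8237/568 ≈ -14.502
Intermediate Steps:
U = -8 (U = 2 - (-5)*(-2) = 2 - 1*10 = 2 - 10 = -8)
G = 7882/71 (G = 111 + 1/(-84 + 155) = 111 + 1/71 = 7882/71 ≈ 111.01)
S(w, L) = -8/(5 + w)
1/S(G, 134) = 1/(-8/(5 + 7882/71)) = 1/(-8/8237/71) = 1/(-8*71/8237) = 1/(-568/8237) = -8237/568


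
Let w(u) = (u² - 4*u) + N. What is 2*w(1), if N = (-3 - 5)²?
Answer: 122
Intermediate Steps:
N = 64 (N = (-8)² = 64)
w(u) = 64 + u² - 4*u (w(u) = (u² - 4*u) + 64 = 64 + u² - 4*u)
2*w(1) = 2*(64 + 1² - 4*1) = 2*(64 + 1 - 4) = 2*61 = 122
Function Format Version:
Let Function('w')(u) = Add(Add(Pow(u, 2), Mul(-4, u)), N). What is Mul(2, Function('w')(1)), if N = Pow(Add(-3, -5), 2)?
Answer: 122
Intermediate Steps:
N = 64 (N = Pow(-8, 2) = 64)
Function('w')(u) = Add(64, Pow(u, 2), Mul(-4, u)) (Function('w')(u) = Add(Add(Pow(u, 2), Mul(-4, u)), 64) = Add(64, Pow(u, 2), Mul(-4, u)))
Mul(2, Function('w')(1)) = Mul(2, Add(64, Pow(1, 2), Mul(-4, 1))) = Mul(2, Add(64, 1, -4)) = Mul(2, 61) = 122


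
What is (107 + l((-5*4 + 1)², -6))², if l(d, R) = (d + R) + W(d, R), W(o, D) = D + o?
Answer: 667489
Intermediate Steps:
l(d, R) = 2*R + 2*d (l(d, R) = (d + R) + (R + d) = (R + d) + (R + d) = 2*R + 2*d)
(107 + l((-5*4 + 1)², -6))² = (107 + (2*(-6) + 2*(-5*4 + 1)²))² = (107 + (-12 + 2*(-20 + 1)²))² = (107 + (-12 + 2*(-19)²))² = (107 + (-12 + 2*361))² = (107 + (-12 + 722))² = (107 + 710)² = 817² = 667489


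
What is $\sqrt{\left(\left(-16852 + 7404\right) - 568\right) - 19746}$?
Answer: $i \sqrt{29762} \approx 172.52 i$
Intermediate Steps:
$\sqrt{\left(\left(-16852 + 7404\right) - 568\right) - 19746} = \sqrt{\left(-9448 - 568\right) - 19746} = \sqrt{-10016 - 19746} = \sqrt{-29762} = i \sqrt{29762}$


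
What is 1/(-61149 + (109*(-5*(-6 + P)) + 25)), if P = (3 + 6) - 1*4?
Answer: -1/60579 ≈ -1.6507e-5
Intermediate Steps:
P = 5 (P = 9 - 4 = 5)
1/(-61149 + (109*(-5*(-6 + P)) + 25)) = 1/(-61149 + (109*(-5*(-6 + 5)) + 25)) = 1/(-61149 + (109*(-5*(-1)) + 25)) = 1/(-61149 + (109*5 + 25)) = 1/(-61149 + (545 + 25)) = 1/(-61149 + 570) = 1/(-60579) = -1/60579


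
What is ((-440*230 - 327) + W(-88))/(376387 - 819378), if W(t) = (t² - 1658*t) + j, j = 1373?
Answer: -53494/442991 ≈ -0.12076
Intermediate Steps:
W(t) = 1373 + t² - 1658*t (W(t) = (t² - 1658*t) + 1373 = 1373 + t² - 1658*t)
((-440*230 - 327) + W(-88))/(376387 - 819378) = ((-440*230 - 327) + (1373 + (-88)² - 1658*(-88)))/(376387 - 819378) = ((-101200 - 327) + (1373 + 7744 + 145904))/(-442991) = (-101527 + 155021)*(-1/442991) = 53494*(-1/442991) = -53494/442991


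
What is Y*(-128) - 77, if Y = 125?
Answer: -16077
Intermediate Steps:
Y*(-128) - 77 = 125*(-128) - 77 = -16000 - 77 = -16077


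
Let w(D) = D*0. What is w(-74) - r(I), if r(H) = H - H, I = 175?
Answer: 0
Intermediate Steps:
w(D) = 0
r(H) = 0
w(-74) - r(I) = 0 - 1*0 = 0 + 0 = 0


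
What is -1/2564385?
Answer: -1/2564385 ≈ -3.8996e-7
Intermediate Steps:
-1/2564385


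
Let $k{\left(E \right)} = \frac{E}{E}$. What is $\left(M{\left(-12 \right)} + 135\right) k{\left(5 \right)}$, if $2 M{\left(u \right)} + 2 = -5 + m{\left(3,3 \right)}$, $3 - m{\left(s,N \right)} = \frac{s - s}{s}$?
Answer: $133$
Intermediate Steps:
$k{\left(E \right)} = 1$
$m{\left(s,N \right)} = 3$ ($m{\left(s,N \right)} = 3 - \frac{s - s}{s} = 3 - \frac{0}{s} = 3 - 0 = 3 + 0 = 3$)
$M{\left(u \right)} = -2$ ($M{\left(u \right)} = -1 + \frac{-5 + 3}{2} = -1 + \frac{1}{2} \left(-2\right) = -1 - 1 = -2$)
$\left(M{\left(-12 \right)} + 135\right) k{\left(5 \right)} = \left(-2 + 135\right) 1 = 133 \cdot 1 = 133$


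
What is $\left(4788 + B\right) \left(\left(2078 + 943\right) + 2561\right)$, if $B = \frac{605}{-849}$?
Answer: $\frac{22687519874}{849} \approx 2.6723 \cdot 10^{7}$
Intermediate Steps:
$B = - \frac{605}{849}$ ($B = 605 \left(- \frac{1}{849}\right) = - \frac{605}{849} \approx -0.7126$)
$\left(4788 + B\right) \left(\left(2078 + 943\right) + 2561\right) = \left(4788 - \frac{605}{849}\right) \left(\left(2078 + 943\right) + 2561\right) = \frac{4064407 \left(3021 + 2561\right)}{849} = \frac{4064407}{849} \cdot 5582 = \frac{22687519874}{849}$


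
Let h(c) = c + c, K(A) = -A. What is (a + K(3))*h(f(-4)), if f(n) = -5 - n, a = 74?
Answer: -142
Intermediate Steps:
h(c) = 2*c
(a + K(3))*h(f(-4)) = (74 - 1*3)*(2*(-5 - 1*(-4))) = (74 - 3)*(2*(-5 + 4)) = 71*(2*(-1)) = 71*(-2) = -142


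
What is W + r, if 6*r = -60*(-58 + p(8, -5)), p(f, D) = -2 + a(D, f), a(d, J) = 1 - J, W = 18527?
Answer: 19197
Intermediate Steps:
p(f, D) = -1 - f (p(f, D) = -2 + (1 - f) = -1 - f)
r = 670 (r = (-60*(-58 + (-1 - 1*8)))/6 = (-60*(-58 + (-1 - 8)))/6 = (-60*(-58 - 9))/6 = (-60*(-67))/6 = (⅙)*4020 = 670)
W + r = 18527 + 670 = 19197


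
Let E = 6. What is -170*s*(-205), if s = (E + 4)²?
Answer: 3485000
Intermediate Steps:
s = 100 (s = (6 + 4)² = 10² = 100)
-170*s*(-205) = -170*100*(-205) = -17000*(-205) = 3485000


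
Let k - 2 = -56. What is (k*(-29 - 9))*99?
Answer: 203148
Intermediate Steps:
k = -54 (k = 2 - 56 = -54)
(k*(-29 - 9))*99 = -54*(-29 - 9)*99 = -54*(-38)*99 = 2052*99 = 203148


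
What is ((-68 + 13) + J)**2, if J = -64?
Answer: 14161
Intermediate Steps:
((-68 + 13) + J)**2 = ((-68 + 13) - 64)**2 = (-55 - 64)**2 = (-119)**2 = 14161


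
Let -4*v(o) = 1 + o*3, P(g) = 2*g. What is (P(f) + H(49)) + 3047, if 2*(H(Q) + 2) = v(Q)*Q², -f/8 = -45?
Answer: -81307/2 ≈ -40654.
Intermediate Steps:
f = 360 (f = -8*(-45) = 360)
v(o) = -¼ - 3*o/4 (v(o) = -(1 + o*3)/4 = -(1 + 3*o)/4 = -¼ - 3*o/4)
H(Q) = -2 + Q²*(-¼ - 3*Q/4)/2 (H(Q) = -2 + ((-¼ - 3*Q/4)*Q²)/2 = -2 + (Q²*(-¼ - 3*Q/4))/2 = -2 + Q²*(-¼ - 3*Q/4)/2)
(P(f) + H(49)) + 3047 = (2*360 + (-2 - ⅛*49²*(1 + 3*49))) + 3047 = (720 + (-2 - ⅛*2401*(1 + 147))) + 3047 = (720 + (-2 - ⅛*2401*148)) + 3047 = (720 + (-2 - 88837/2)) + 3047 = (720 - 88841/2) + 3047 = -87401/2 + 3047 = -81307/2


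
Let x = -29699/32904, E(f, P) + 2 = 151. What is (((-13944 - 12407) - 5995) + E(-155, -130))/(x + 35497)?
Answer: -1059410088/1167963589 ≈ -0.90706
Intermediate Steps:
E(f, P) = 149 (E(f, P) = -2 + 151 = 149)
x = -29699/32904 (x = -29699*1/32904 = -29699/32904 ≈ -0.90260)
(((-13944 - 12407) - 5995) + E(-155, -130))/(x + 35497) = (((-13944 - 12407) - 5995) + 149)/(-29699/32904 + 35497) = ((-26351 - 5995) + 149)/(1167963589/32904) = (-32346 + 149)*(32904/1167963589) = -32197*32904/1167963589 = -1059410088/1167963589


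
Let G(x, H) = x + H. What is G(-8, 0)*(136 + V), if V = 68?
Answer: -1632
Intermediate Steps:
G(x, H) = H + x
G(-8, 0)*(136 + V) = (0 - 8)*(136 + 68) = -8*204 = -1632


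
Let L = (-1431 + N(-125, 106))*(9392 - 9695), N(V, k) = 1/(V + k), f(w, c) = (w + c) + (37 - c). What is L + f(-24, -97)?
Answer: 8238817/19 ≈ 4.3362e+5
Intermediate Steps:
f(w, c) = 37 + w (f(w, c) = (c + w) + (37 - c) = 37 + w)
L = 8238570/19 (L = (-1431 + 1/(-125 + 106))*(9392 - 9695) = (-1431 + 1/(-19))*(-303) = (-1431 - 1/19)*(-303) = -27190/19*(-303) = 8238570/19 ≈ 4.3361e+5)
L + f(-24, -97) = 8238570/19 + (37 - 24) = 8238570/19 + 13 = 8238817/19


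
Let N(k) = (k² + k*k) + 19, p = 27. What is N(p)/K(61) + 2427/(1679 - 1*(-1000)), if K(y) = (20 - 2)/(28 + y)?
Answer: 117402091/16074 ≈ 7303.9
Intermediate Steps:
K(y) = 18/(28 + y)
N(k) = 19 + 2*k² (N(k) = (k² + k²) + 19 = 2*k² + 19 = 19 + 2*k²)
N(p)/K(61) + 2427/(1679 - 1*(-1000)) = (19 + 2*27²)/((18/(28 + 61))) + 2427/(1679 - 1*(-1000)) = (19 + 2*729)/((18/89)) + 2427/(1679 + 1000) = (19 + 1458)/((18*(1/89))) + 2427/2679 = 1477/(18/89) + 2427*(1/2679) = 1477*(89/18) + 809/893 = 131453/18 + 809/893 = 117402091/16074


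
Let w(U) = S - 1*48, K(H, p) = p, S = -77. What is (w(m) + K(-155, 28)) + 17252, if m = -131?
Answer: 17155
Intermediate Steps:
w(U) = -125 (w(U) = -77 - 1*48 = -77 - 48 = -125)
(w(m) + K(-155, 28)) + 17252 = (-125 + 28) + 17252 = -97 + 17252 = 17155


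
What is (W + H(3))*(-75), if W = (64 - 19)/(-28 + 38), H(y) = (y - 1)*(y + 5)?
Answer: -3075/2 ≈ -1537.5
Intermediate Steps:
H(y) = (-1 + y)*(5 + y)
W = 9/2 (W = 45/10 = 45*(⅒) = 9/2 ≈ 4.5000)
(W + H(3))*(-75) = (9/2 + (-5 + 3² + 4*3))*(-75) = (9/2 + (-5 + 9 + 12))*(-75) = (9/2 + 16)*(-75) = (41/2)*(-75) = -3075/2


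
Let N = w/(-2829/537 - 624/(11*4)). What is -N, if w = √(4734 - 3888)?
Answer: 5907*√94/38297 ≈ 1.4954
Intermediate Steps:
w = 3*√94 (w = √846 = 3*√94 ≈ 29.086)
N = -5907*√94/38297 (N = (3*√94)/(-2829/537 - 624/(11*4)) = (3*√94)/(-2829*1/537 - 624/44) = (3*√94)/(-943/179 - 624*1/44) = (3*√94)/(-943/179 - 156/11) = (3*√94)/(-38297/1969) = (3*√94)*(-1969/38297) = -5907*√94/38297 ≈ -1.4954)
-N = -(-5907)*√94/38297 = 5907*√94/38297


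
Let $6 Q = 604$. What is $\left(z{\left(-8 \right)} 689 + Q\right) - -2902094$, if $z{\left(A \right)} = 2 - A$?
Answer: $\frac{8727254}{3} \approx 2.9091 \cdot 10^{6}$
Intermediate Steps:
$Q = \frac{302}{3}$ ($Q = \frac{1}{6} \cdot 604 = \frac{302}{3} \approx 100.67$)
$\left(z{\left(-8 \right)} 689 + Q\right) - -2902094 = \left(\left(2 - -8\right) 689 + \frac{302}{3}\right) - -2902094 = \left(\left(2 + 8\right) 689 + \frac{302}{3}\right) + 2902094 = \left(10 \cdot 689 + \frac{302}{3}\right) + 2902094 = \left(6890 + \frac{302}{3}\right) + 2902094 = \frac{20972}{3} + 2902094 = \frac{8727254}{3}$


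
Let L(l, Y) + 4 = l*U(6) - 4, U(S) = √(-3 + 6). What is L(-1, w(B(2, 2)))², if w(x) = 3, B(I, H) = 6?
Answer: (8 + √3)² ≈ 94.713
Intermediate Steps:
U(S) = √3
L(l, Y) = -8 + l*√3 (L(l, Y) = -4 + (l*√3 - 4) = -4 + (-4 + l*√3) = -8 + l*√3)
L(-1, w(B(2, 2)))² = (-8 - √3)²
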